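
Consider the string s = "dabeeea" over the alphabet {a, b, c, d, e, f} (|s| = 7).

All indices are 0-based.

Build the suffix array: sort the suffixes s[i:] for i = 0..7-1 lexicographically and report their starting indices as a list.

rank→(start, suffix):
  0 → (6, 'a')
  1 → (1, 'abeeea')
  2 → (2, 'beeea')
  3 → (0, 'dabeeea')
  4 → (5, 'ea')
  5 → (4, 'eea')
  6 → (3, 'eeea')

[6, 1, 2, 0, 5, 4, 3]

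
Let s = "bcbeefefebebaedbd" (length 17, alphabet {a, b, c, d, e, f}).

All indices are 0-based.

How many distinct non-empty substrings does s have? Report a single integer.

sorted suffixes:
  #0 SA[0]=12  'aedbd'
  #1 SA[1]=11  'baedbd'
  #2 SA[2]=0  'bcbeefefebebaedbd'
  #3 SA[3]=15  'bd'
  #4 SA[4]=9  'bebaedbd'
  #5 SA[5]=2  'beefefebebaedbd'
  #6 SA[6]=1  'cbeefefebebaedbd'
  #7 SA[7]=16  'd'
  #8 SA[8]=14  'dbd'
  #9 SA[9]=10  'ebaedbd'
  #10 SA[10]=8  'ebebaedbd'
  #11 SA[11]=13  'edbd'
  #12 SA[12]=3  'eefefebebaedbd'
  #13 SA[13]=6  'efebebaedbd'
  #14 SA[14]=4  'efefebebaedbd'
  #15 SA[15]=7  'febebaedbd'
  #16 SA[16]=5  'fefebebaedbd'

SA = [12, 11, 0, 15, 9, 2, 1, 16, 14, 10, 8, 13, 3, 6, 4, 7, 5]
rank  pair      lcp
   1  s[12:],s[11:]  0  ''
   2  s[11:],s[0:]  1  'b'
   3  s[0:],s[15:]  1  'b'
   4  s[15:],s[9:]  1  'b'
   5  s[9:],s[2:]  2  'be'
   6  s[2:],s[1:]  0  ''
   7  s[1:],s[16:]  0  ''
   8  s[16:],s[14:]  1  'd'
   9  s[14:],s[10:]  0  ''
  10  s[10:],s[8:]  2  'eb'
  11  s[8:],s[13:]  1  'e'
  12  s[13:],s[3:]  1  'e'
  13  s[3:],s[6:]  1  'e'
  14  s[6:],s[4:]  3  'efe'
  15  s[4:],s[7:]  0  ''
  16  s[7:],s[5:]  2  'fe'

n(n+1)/2 = 17·18/2 = 153
Σ LCP = 0 + 0 + 1 + 1 + 1 + 2 + 0 + 0 + 1 + 0 + 2 + 1 + 1 + 1 + 3 + 0 + 2 = 16
distinct = 153 − 16 = 137

137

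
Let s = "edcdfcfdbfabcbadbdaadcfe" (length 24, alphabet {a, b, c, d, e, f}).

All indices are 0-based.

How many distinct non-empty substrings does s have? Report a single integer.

278

rank→(start, suffix):
  0 → (18, 'aadcfe')
  1 → (10, 'abcbadbdaadcfe')
  2 → (14, 'adbdaadcfe')
  3 → (19, 'adcfe')
  4 → (13, 'badbdaadcfe')
  5 → (11, 'bcbadbdaadcfe')
  6 → (16, 'bdaadcfe')
  7 → (8, 'bfabcbadbdaadcfe')
  8 → (12, 'cbadbdaadcfe')
  9 → (2, 'cdfcfdbfabcbadbdaadcfe')
  10 → (5, 'cfdbfabcbadbdaadcfe')
  11 → (21, 'cfe')
  12 → (17, 'daadcfe')
  13 → (15, 'dbdaadcfe')
  14 → (7, 'dbfabcbadbdaadcfe')
  15 → (1, 'dcdfcfdbfabcbadbdaadcfe')
  16 → (20, 'dcfe')
  17 → (3, 'dfcfdbfabcbadbdaadcfe')
  18 → (23, 'e')
  19 → (0, 'edcdfcfdbfabcbadbdaadcfe')
  20 → (9, 'fabcbadbdaadcfe')
  21 → (4, 'fcfdbfabcbadbdaadcfe')
  22 → (6, 'fdbfabcbadbdaadcfe')
  23 → (22, 'fe')

SA = [18, 10, 14, 19, 13, 11, 16, 8, 12, 2, 5, 21, 17, 15, 7, 1, 20, 3, 23, 0, 9, 4, 6, 22]
[i] adj suffixes → lcp
  [1] 18/10 → 1 ('a')
  [2] 10/14 → 1 ('a')
  [3] 14/19 → 2 ('ad')
  [4] 19/13 → 0 ('')
  [5] 13/11 → 1 ('b')
  [6] 11/16 → 1 ('b')
  [7] 16/8 → 1 ('b')
  [8] 8/12 → 0 ('')
  [9] 12/2 → 1 ('c')
  [10] 2/5 → 1 ('c')
  [11] 5/21 → 2 ('cf')
  [12] 21/17 → 0 ('')
  [13] 17/15 → 1 ('d')
  [14] 15/7 → 2 ('db')
  [15] 7/1 → 1 ('d')
  [16] 1/20 → 2 ('dc')
  [17] 20/3 → 1 ('d')
  [18] 3/23 → 0 ('')
  [19] 23/0 → 1 ('e')
  [20] 0/9 → 0 ('')
  [21] 9/4 → 1 ('f')
  [22] 4/6 → 1 ('f')
  [23] 6/22 → 1 ('f')

n(n+1)/2 = 24·25/2 = 300
Σ LCP = 0 + 1 + 1 + 2 + 0 + 1 + 1 + 1 + 0 + 1 + 1 + 2 + 0 + 1 + 2 + 1 + 2 + 1 + 0 + 1 + 0 + 1 + 1 + 1 = 22
distinct = 300 − 22 = 278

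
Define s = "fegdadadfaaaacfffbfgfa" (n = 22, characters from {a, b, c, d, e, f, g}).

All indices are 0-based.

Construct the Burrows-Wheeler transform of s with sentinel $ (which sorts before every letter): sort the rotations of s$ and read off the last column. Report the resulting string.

rank  rotation                 last
    0  $fegdadadfaaaacfffbfgfa  a
    1  a$fegdadadfaaaacfffbfgf  f
    2  aaaacfffbfgfa$fegdadadf  f
    3  aaacfffbfgfa$fegdadadfa  a
    4  aacfffbfgfa$fegdadadfaa  a
    5  acfffbfgfa$fegdadadfaaa  a
    6  adadfaaaacfffbfgfa$fegd  d
    7  adfaaaacfffbfgfa$fegdad  d
    8  bfgfa$fegdadadfaaaacfff  f
    9  cfffbfgfa$fegdadadfaaaa  a
   10  dadadfaaaacfffbfgfa$feg  g
   11  dadfaaaacfffbfgfa$fegda  a
   12  dfaaaacfffbfgfa$fegdada  a
   13  egdadadfaaaacfffbfgfa$f  f
   14  fa$fegdadadfaaaacfffbfg  g
   15  faaaacfffbfgfa$fegdadad  d
   16  fbfgfa$fegdadadfaaaacff  f
   17  fegdadadfaaaacfffbfgfa$  $
   18  ffbfgfa$fegdadadfaaaacf  f
   19  fffbfgfa$fegdadadfaaaac  c
   20  fgfa$fegdadadfaaaacfffb  b
   21  gdadadfaaaacfffbfgfa$fe  e
   22  gfa$fegdadadfaaaacfffbf  f

affaaaddfagaafgdf$fcbef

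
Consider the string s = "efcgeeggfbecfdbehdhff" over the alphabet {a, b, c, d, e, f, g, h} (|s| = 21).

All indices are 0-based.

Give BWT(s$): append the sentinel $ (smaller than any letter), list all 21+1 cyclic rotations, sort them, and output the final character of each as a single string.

rank  rotation                last
    0  $efcgeeggfbecfdbehdhff  f
    1  becfdbehdhff$efcgeeggf  f
    2  behdhff$efcgeeggfbecfd  d
    3  cfdbehdhff$efcgeeggfbe  e
    4  cgeeggfbecfdbehdhff$ef  f
    5  dbehdhff$efcgeeggfbecf  f
    6  dhff$efcgeeggfbecfdbeh  h
    7  ecfdbehdhff$efcgeeggfb  b
    8  eeggfbecfdbehdhff$efcg  g
    9  efcgeeggfbecfdbehdhff$  $
   10  eggfbecfdbehdhff$efcge  e
   11  ehdhff$efcgeeggfbecfdb  b
   12  f$efcgeeggfbecfdbehdhf  f
   13  fbecfdbehdhff$efcgeegg  g
   14  fcgeeggfbecfdbehdhff$e  e
   15  fdbehdhff$efcgeeggfbec  c
   16  ff$efcgeeggfbecfdbehdh  h
   17  geeggfbecfdbehdhff$efc  c
   18  gfbecfdbehdhff$efcgeeg  g
   19  ggfbecfdbehdhff$efcgee  e
   20  hdhff$efcgeeggfbecfdbe  e
   21  hff$efcgeeggfbecfdbehd  d

ffdeffhbg$ebfgechcgeed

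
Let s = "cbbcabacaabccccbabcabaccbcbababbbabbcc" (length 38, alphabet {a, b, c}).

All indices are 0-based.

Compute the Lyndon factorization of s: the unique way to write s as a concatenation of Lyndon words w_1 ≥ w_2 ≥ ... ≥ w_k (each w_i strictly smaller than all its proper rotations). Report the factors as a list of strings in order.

emit factor 1: 'c' (i=0, period=1)
emit factor 2: 'bbc' (i=1, period=3)
emit factor 3: 'abac' (i=4, period=4)
emit factor 4: 'aabccccbabcabaccbcbababbbabbcc' (i=8, period=30)

["c", "bbc", "abac", "aabccccbabcabaccbcbababbbabbcc"]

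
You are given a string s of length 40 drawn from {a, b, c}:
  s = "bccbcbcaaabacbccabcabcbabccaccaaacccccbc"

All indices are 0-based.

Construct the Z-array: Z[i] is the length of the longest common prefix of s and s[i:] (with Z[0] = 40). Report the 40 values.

[40, 0, 0, 2, 0, 2, 0, 0, 0, 0, 1, 0, 0, 3, 0, 0, 0, 2, 0, 0, 2, 0, 1, 0, 3, 0, 0, 0, 0, 0, 0, 0, 0, 0, 0, 0, 0, 0, 2, 0]

Z[0]=40
i=1: outside box; Z[1]=0
i=2: outside box; Z[2]=0
i=3: outside box; Z[3]=2 scan→box=[3,5)
i=4: min(r-i=1, Z[1]=0)=0; Z[4]=0
i=5: outside box; Z[5]=2 scan→box=[5,7)
i=6: min(r-i=1, Z[1]=0)=0; Z[6]=0
i=7: outside box; Z[7]=0
i=8: outside box; Z[8]=0
i=9: outside box; Z[9]=0
i=10: outside box; Z[10]=1 scan→box=[10,11)
i=11: outside box; Z[11]=0
i=12: outside box; Z[12]=0
i=13: outside box; Z[13]=3 scan→box=[13,16)
i=14: min(r-i=2, Z[1]=0)=0; Z[14]=0
i=15: min(r-i=1, Z[2]=0)=0; Z[15]=0
i=16: outside box; Z[16]=0
i=17: outside box; Z[17]=2 scan→box=[17,19)
i=18: min(r-i=1, Z[1]=0)=0; Z[18]=0
i=19: outside box; Z[19]=0
i=20: outside box; Z[20]=2 scan→box=[20,22)
i=21: min(r-i=1, Z[1]=0)=0; Z[21]=0
i=22: outside box; Z[22]=1 scan→box=[22,23)
i=23: outside box; Z[23]=0
i=24: outside box; Z[24]=3 scan→box=[24,27)
i=25: min(r-i=2, Z[1]=0)=0; Z[25]=0
i=26: min(r-i=1, Z[2]=0)=0; Z[26]=0
i=27: outside box; Z[27]=0
i=28: outside box; Z[28]=0
i=29: outside box; Z[29]=0
i=30: outside box; Z[30]=0
i=31: outside box; Z[31]=0
i=32: outside box; Z[32]=0
i=33: outside box; Z[33]=0
i=34: outside box; Z[34]=0
i=35: outside box; Z[35]=0
i=36: outside box; Z[36]=0
i=37: outside box; Z[37]=0
i=38: outside box; Z[38]=2 scan→box=[38,40)
i=39: min(r-i=1, Z[1]=0)=0; Z[39]=0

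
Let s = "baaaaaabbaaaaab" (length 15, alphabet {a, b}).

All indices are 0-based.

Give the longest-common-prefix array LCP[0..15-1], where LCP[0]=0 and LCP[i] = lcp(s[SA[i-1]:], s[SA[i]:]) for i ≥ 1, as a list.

[0, 5, 6, 4, 5, 3, 4, 2, 3, 1, 2, 0, 1, 6, 1]

rank | idx | suffix
   0 |   1 | aaaaaabbaaaaab
   1 |   9 | aaaaab
   2 |   2 | aaaaabbaaaaab
   3 |  10 | aaaab
   4 |   3 | aaaabbaaaaab
   5 |  11 | aaab
   6 |   4 | aaabbaaaaab
   7 |  12 | aab
   8 |   5 | aabbaaaaab
   9 |  13 | ab
  10 |   6 | abbaaaaab
  11 |  14 | b
  12 |   0 | baaaaaabbaaaaab
  13 |   8 | baaaaab
  14 |   7 | bbaaaaab

SA = [1, 9, 2, 10, 3, 11, 4, 12, 5, 13, 6, 14, 0, 8, 7]
i: (SA[i-1],SA[i]) lcp shared
  1: (1,9) 5 'aaaaa'
  2: (9,2) 6 'aaaaab'
  3: (2,10) 4 'aaaa'
  4: (10,3) 5 'aaaab'
  5: (3,11) 3 'aaa'
  6: (11,4) 4 'aaab'
  7: (4,12) 2 'aa'
  8: (12,5) 3 'aab'
  9: (5,13) 1 'a'
  10: (13,6) 2 'ab'
  11: (6,14) 0 ''
  12: (14,0) 1 'b'
  13: (0,8) 6 'baaaaa'
  14: (8,7) 1 'b'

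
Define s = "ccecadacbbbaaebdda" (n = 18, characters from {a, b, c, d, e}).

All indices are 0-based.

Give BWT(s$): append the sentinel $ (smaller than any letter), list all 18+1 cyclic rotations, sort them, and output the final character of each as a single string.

adbdcabbceea$cdabac

rank  rotation             last
    0  $ccecadacbbbaaebdda  a
    1  a$ccecadacbbbaaebdd  d
    2  aaebdda$ccecadacbbb  b
    3  acbbbaaebdda$ccecad  d
    4  adacbbbaaebdda$ccec  c
    5  aebdda$ccecadacbbba  a
    6  baaebdda$ccecadacbb  b
    7  bbaaebdda$ccecadacb  b
    8  bbbaaebdda$ccecadac  c
    9  bdda$ccecadacbbbaae  e
   10  cadacbbbaaebdda$cce  e
   11  cbbbaaebdda$ccecada  a
   12  ccecadacbbbaaebdda$  $
   13  cecadacbbbaaebdda$c  c
   14  da$ccecadacbbbaaebd  d
   15  dacbbbaaebdda$cceca  a
   16  dda$ccecadacbbbaaeb  b
   17  ebdda$ccecadacbbbaa  a
   18  ecadacbbbaaebdda$cc  c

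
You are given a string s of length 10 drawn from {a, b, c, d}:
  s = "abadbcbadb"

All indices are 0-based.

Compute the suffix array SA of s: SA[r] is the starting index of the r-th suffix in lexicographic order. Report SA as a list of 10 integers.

[0, 7, 2, 9, 6, 1, 4, 5, 8, 3]

rank | idx | suffix
   0 |   0 | abadbcbadb
   1 |   7 | adb
   2 |   2 | adbcbadb
   3 |   9 | b
   4 |   6 | badb
   5 |   1 | badbcbadb
   6 |   4 | bcbadb
   7 |   5 | cbadb
   8 |   8 | db
   9 |   3 | dbcbadb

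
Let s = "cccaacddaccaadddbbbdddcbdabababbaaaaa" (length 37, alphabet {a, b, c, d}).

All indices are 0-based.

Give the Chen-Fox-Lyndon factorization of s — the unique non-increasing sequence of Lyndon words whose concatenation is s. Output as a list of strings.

["c", "c", "c", "aacddaccaadddbbbdddcbdabababb", "a", "a", "a", "a", "a"]

emit factor 1: 'c' (i=0, period=1)
emit factor 2: 'c' (i=1, period=1)
emit factor 3: 'c' (i=2, period=1)
emit factor 4: 'aacddaccaadddbbbdddcbdabababb' (i=3, period=29)
emit factor 5: 'a' (i=32, period=1)
emit factor 6: 'a' (i=33, period=1)
emit factor 7: 'a' (i=34, period=1)
emit factor 8: 'a' (i=35, period=1)
emit factor 9: 'a' (i=36, period=1)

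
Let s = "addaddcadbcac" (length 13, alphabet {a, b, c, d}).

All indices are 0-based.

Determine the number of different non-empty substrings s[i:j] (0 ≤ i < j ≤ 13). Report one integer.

77

rank | idx | suffix
   0 |  11 | ac
   1 |   7 | adbcac
   2 |   0 | addaddcadbcac
   3 |   3 | addcadbcac
   4 |   9 | bcac
   5 |  12 | c
   6 |  10 | cac
   7 |   6 | cadbcac
   8 |   2 | daddcadbcac
   9 |   8 | dbcac
  10 |   5 | dcadbcac
  11 |   1 | ddaddcadbcac
  12 |   4 | ddcadbcac

SA = [11, 7, 0, 3, 9, 12, 10, 6, 2, 8, 5, 1, 4]
rank  pair      lcp
   1  s[11:],s[7:]  1  'a'
   2  s[7:],s[0:]  2  'ad'
   3  s[0:],s[3:]  3  'add'
   4  s[3:],s[9:]  0  ''
   5  s[9:],s[12:]  0  ''
   6  s[12:],s[10:]  1  'c'
   7  s[10:],s[6:]  2  'ca'
   8  s[6:],s[2:]  0  ''
   9  s[2:],s[8:]  1  'd'
  10  s[8:],s[5:]  1  'd'
  11  s[5:],s[1:]  1  'd'
  12  s[1:],s[4:]  2  'dd'

n(n+1)/2 = 13·14/2 = 91
Σ LCP = 0 + 1 + 2 + 3 + 0 + 0 + 1 + 2 + 0 + 1 + 1 + 1 + 2 = 14
distinct = 91 − 14 = 77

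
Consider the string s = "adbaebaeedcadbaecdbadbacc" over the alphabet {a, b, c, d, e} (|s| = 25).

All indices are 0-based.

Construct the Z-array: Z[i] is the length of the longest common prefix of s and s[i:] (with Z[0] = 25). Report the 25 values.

[25, 0, 0, 1, 0, 0, 1, 0, 0, 0, 0, 5, 0, 0, 1, 0, 0, 0, 0, 4, 0, 0, 1, 0, 0]

Z[0]=25
i=1: fresh scan; Z[1]=0
i=2: fresh scan; Z[2]=0
i=3: fresh scan; Z[3]=1 grow→box=[3,4)
i=4: fresh scan; Z[4]=0
i=5: fresh scan; Z[5]=0
i=6: fresh scan; Z[6]=1 grow→box=[6,7)
i=7: fresh scan; Z[7]=0
i=8: fresh scan; Z[8]=0
i=9: fresh scan; Z[9]=0
i=10: fresh scan; Z[10]=0
i=11: fresh scan; Z[11]=5 grow→box=[11,16)
i=12: min(r-i=4, Z[1]=0)=0; Z[12]=0
i=13: min(r-i=3, Z[2]=0)=0; Z[13]=0
i=14: min(r-i=2, Z[3]=1)=1; Z[14]=1
i=15: min(r-i=1, Z[4]=0)=0; Z[15]=0
i=16: fresh scan; Z[16]=0
i=17: fresh scan; Z[17]=0
i=18: fresh scan; Z[18]=0
i=19: fresh scan; Z[19]=4 grow→box=[19,23)
i=20: min(r-i=3, Z[1]=0)=0; Z[20]=0
i=21: min(r-i=2, Z[2]=0)=0; Z[21]=0
i=22: min(r-i=1, Z[3]=1)=1; Z[22]=1
i=23: fresh scan; Z[23]=0
i=24: fresh scan; Z[24]=0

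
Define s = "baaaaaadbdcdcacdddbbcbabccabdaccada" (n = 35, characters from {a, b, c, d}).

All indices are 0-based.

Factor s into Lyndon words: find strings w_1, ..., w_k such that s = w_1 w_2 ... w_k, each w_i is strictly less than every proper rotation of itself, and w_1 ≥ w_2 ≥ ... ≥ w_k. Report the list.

["b", "aaaaaadbdcdcacdddbbcbabccabdaccad", "a"]

emit factor 1: 'b' (i=0, period=1)
emit factor 2: 'aaaaaadbdcdcacdddbbcbabccabdaccad' (i=1, period=33)
emit factor 3: 'a' (i=34, period=1)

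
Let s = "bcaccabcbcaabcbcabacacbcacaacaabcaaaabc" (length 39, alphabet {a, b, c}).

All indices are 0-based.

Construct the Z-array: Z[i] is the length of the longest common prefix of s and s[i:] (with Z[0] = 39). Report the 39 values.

Z[0]=39
i=1: fresh scan; Z[1]=0
i=2: fresh scan; Z[2]=0
i=3: fresh scan; Z[3]=0
i=4: fresh scan; Z[4]=0
i=5: fresh scan; Z[5]=0
i=6: fresh scan; Z[6]=2 grow→box=[6,8)
i=7: min(r-i=1, Z[1]=0)=0; Z[7]=0
i=8: fresh scan; Z[8]=3 grow→box=[8,11)
i=9: min(r-i=2, Z[1]=0)=0; Z[9]=0
i=10: min(r-i=1, Z[2]=0)=0; Z[10]=0
i=11: fresh scan; Z[11]=0
i=12: fresh scan; Z[12]=2 grow→box=[12,14)
i=13: min(r-i=1, Z[1]=0)=0; Z[13]=0
i=14: fresh scan; Z[14]=3 grow→box=[14,17)
i=15: min(r-i=2, Z[1]=0)=0; Z[15]=0
i=16: min(r-i=1, Z[2]=0)=0; Z[16]=0
i=17: fresh scan; Z[17]=1 grow→box=[17,18)
i=18: fresh scan; Z[18]=0
i=19: fresh scan; Z[19]=0
i=20: fresh scan; Z[20]=0
i=21: fresh scan; Z[21]=0
i=22: fresh scan; Z[22]=4 grow→box=[22,26)
i=23: min(r-i=3, Z[1]=0)=0; Z[23]=0
i=24: min(r-i=2, Z[2]=0)=0; Z[24]=0
i=25: min(r-i=1, Z[3]=0)=0; Z[25]=0
i=26: fresh scan; Z[26]=0
i=27: fresh scan; Z[27]=0
i=28: fresh scan; Z[28]=0
i=29: fresh scan; Z[29]=0
i=30: fresh scan; Z[30]=0
i=31: fresh scan; Z[31]=3 grow→box=[31,34)
i=32: min(r-i=2, Z[1]=0)=0; Z[32]=0
i=33: min(r-i=1, Z[2]=0)=0; Z[33]=0
i=34: fresh scan; Z[34]=0
i=35: fresh scan; Z[35]=0
i=36: fresh scan; Z[36]=0
i=37: fresh scan; Z[37]=2 grow→box=[37,39)
i=38: min(r-i=1, Z[1]=0)=0; Z[38]=0

[39, 0, 0, 0, 0, 0, 2, 0, 3, 0, 0, 0, 2, 0, 3, 0, 0, 1, 0, 0, 0, 0, 4, 0, 0, 0, 0, 0, 0, 0, 0, 3, 0, 0, 0, 0, 0, 2, 0]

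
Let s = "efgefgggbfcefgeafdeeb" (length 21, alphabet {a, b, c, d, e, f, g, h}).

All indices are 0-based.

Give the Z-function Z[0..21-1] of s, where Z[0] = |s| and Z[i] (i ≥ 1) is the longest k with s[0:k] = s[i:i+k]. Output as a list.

Z[0]=21
i=1: outside box; Z[1]=0
i=2: outside box; Z[2]=0
i=3: outside box; Z[3]=3 extend→box=[3,6)
i=4: min(r-i=2, Z[1]=0)=0; Z[4]=0
i=5: min(r-i=1, Z[2]=0)=0; Z[5]=0
i=6: outside box; Z[6]=0
i=7: outside box; Z[7]=0
i=8: outside box; Z[8]=0
i=9: outside box; Z[9]=0
i=10: outside box; Z[10]=0
i=11: outside box; Z[11]=4 extend→box=[11,15)
i=12: min(r-i=3, Z[1]=0)=0; Z[12]=0
i=13: min(r-i=2, Z[2]=0)=0; Z[13]=0
i=14: min(r-i=1, Z[3]=3)=1; Z[14]=1
i=15: outside box; Z[15]=0
i=16: outside box; Z[16]=0
i=17: outside box; Z[17]=0
i=18: outside box; Z[18]=1 extend→box=[18,19)
i=19: outside box; Z[19]=1 extend→box=[19,20)
i=20: outside box; Z[20]=0

[21, 0, 0, 3, 0, 0, 0, 0, 0, 0, 0, 4, 0, 0, 1, 0, 0, 0, 1, 1, 0]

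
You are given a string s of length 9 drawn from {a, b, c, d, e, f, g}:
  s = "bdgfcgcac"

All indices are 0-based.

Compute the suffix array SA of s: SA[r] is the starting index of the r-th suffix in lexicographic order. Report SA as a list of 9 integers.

[7, 0, 8, 6, 4, 1, 3, 5, 2]

rank | idx | suffix
   0 |   7 | ac
   1 |   0 | bdgfcgcac
   2 |   8 | c
   3 |   6 | cac
   4 |   4 | cgcac
   5 |   1 | dgfcgcac
   6 |   3 | fcgcac
   7 |   5 | gcac
   8 |   2 | gfcgcac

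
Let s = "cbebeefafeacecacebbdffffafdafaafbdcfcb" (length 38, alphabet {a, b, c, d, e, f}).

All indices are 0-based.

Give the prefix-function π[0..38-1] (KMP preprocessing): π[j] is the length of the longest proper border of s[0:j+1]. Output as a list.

π[0] = 0
j=1 s[j]='b': π[1]=0 (border '')
j=2 s[j]='e': π[2]=0 (border '')
j=3 s[j]='b': π[3]=0 (border '')
j=4 s[j]='e': π[4]=0 (border '')
j=5 s[j]='e': π[5]=0 (border '')
j=6 s[j]='f': π[6]=0 (border '')
j=7 s[j]='a': π[7]=0 (border '')
j=8 s[j]='f': π[8]=0 (border '')
j=9 s[j]='e': π[9]=0 (border '')
j=10 s[j]='a': π[10]=0 (border '')
j=11 s[j]='c': π[11]=1 (border 'c')
j=12 s[j]='e': k: 1→0; π[12]=0 (border '')
j=13 s[j]='c': π[13]=1 (border 'c')
j=14 s[j]='a': k: 1→0; π[14]=0 (border '')
j=15 s[j]='c': π[15]=1 (border 'c')
j=16 s[j]='e': k: 1→0; π[16]=0 (border '')
j=17 s[j]='b': π[17]=0 (border '')
j=18 s[j]='b': π[18]=0 (border '')
j=19 s[j]='d': π[19]=0 (border '')
j=20 s[j]='f': π[20]=0 (border '')
j=21 s[j]='f': π[21]=0 (border '')
j=22 s[j]='f': π[22]=0 (border '')
j=23 s[j]='f': π[23]=0 (border '')
j=24 s[j]='a': π[24]=0 (border '')
j=25 s[j]='f': π[25]=0 (border '')
j=26 s[j]='d': π[26]=0 (border '')
j=27 s[j]='a': π[27]=0 (border '')
j=28 s[j]='f': π[28]=0 (border '')
j=29 s[j]='a': π[29]=0 (border '')
j=30 s[j]='a': π[30]=0 (border '')
j=31 s[j]='f': π[31]=0 (border '')
j=32 s[j]='b': π[32]=0 (border '')
j=33 s[j]='d': π[33]=0 (border '')
j=34 s[j]='c': π[34]=1 (border 'c')
j=35 s[j]='f': k: 1→0; π[35]=0 (border '')
j=36 s[j]='c': π[36]=1 (border 'c')
j=37 s[j]='b': π[37]=2 (border 'cb')

[0, 0, 0, 0, 0, 0, 0, 0, 0, 0, 0, 1, 0, 1, 0, 1, 0, 0, 0, 0, 0, 0, 0, 0, 0, 0, 0, 0, 0, 0, 0, 0, 0, 0, 1, 0, 1, 2]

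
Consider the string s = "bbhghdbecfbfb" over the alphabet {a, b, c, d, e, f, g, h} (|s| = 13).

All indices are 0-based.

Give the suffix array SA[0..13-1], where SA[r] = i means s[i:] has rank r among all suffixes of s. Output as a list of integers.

rank→(start, suffix):
  0 → (12, 'b')
  1 → (0, 'bbhghdbecfbfb')
  2 → (6, 'becfbfb')
  3 → (10, 'bfb')
  4 → (1, 'bhghdbecfbfb')
  5 → (8, 'cfbfb')
  6 → (5, 'dbecfbfb')
  7 → (7, 'ecfbfb')
  8 → (11, 'fb')
  9 → (9, 'fbfb')
  10 → (3, 'ghdbecfbfb')
  11 → (4, 'hdbecfbfb')
  12 → (2, 'hghdbecfbfb')

[12, 0, 6, 10, 1, 8, 5, 7, 11, 9, 3, 4, 2]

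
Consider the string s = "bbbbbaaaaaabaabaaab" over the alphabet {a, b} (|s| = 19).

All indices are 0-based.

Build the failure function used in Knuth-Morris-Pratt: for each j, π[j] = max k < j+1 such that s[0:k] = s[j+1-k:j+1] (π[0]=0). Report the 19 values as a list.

[0, 1, 2, 3, 4, 0, 0, 0, 0, 0, 0, 1, 0, 0, 1, 0, 0, 0, 1]

π[0] = 0
j=1 s[j]='b': π[1]=1 (border 'b')
j=2 s[j]='b': π[2]=2 (border 'bb')
j=3 s[j]='b': π[3]=3 (border 'bbb')
j=4 s[j]='b': π[4]=4 (border 'bbbb')
j=5 s[j]='a': k: 4→3→2→1→0; π[5]=0 (border '')
j=6 s[j]='a': π[6]=0 (border '')
j=7 s[j]='a': π[7]=0 (border '')
j=8 s[j]='a': π[8]=0 (border '')
j=9 s[j]='a': π[9]=0 (border '')
j=10 s[j]='a': π[10]=0 (border '')
j=11 s[j]='b': π[11]=1 (border 'b')
j=12 s[j]='a': k: 1→0; π[12]=0 (border '')
j=13 s[j]='a': π[13]=0 (border '')
j=14 s[j]='b': π[14]=1 (border 'b')
j=15 s[j]='a': k: 1→0; π[15]=0 (border '')
j=16 s[j]='a': π[16]=0 (border '')
j=17 s[j]='a': π[17]=0 (border '')
j=18 s[j]='b': π[18]=1 (border 'b')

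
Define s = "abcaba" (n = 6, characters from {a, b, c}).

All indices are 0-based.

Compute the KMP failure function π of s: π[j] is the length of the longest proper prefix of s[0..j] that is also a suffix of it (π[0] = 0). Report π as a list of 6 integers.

[0, 0, 0, 1, 2, 1]

π[0] = 0
j=1 s[j]='b': π[1]=0 (border '')
j=2 s[j]='c': π[2]=0 (border '')
j=3 s[j]='a': π[3]=1 (border 'a')
j=4 s[j]='b': π[4]=2 (border 'ab')
j=5 s[j]='a': k: 2→0; π[5]=1 (border 'a')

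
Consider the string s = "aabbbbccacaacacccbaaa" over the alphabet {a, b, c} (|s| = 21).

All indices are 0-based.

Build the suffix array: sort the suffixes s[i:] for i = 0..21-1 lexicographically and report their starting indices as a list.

[20, 19, 18, 0, 10, 1, 8, 11, 13, 17, 2, 3, 4, 5, 9, 7, 12, 16, 6, 15, 14]

rank | idx | suffix
   0 |  20 | a
   1 |  19 | aa
   2 |  18 | aaa
   3 |   0 | aabbbbccacaacacccbaaa
   4 |  10 | aacacccbaaa
   5 |   1 | abbbbccacaacacccbaaa
   6 |   8 | acaacacccbaaa
   7 |  11 | acacccbaaa
   8 |  13 | acccbaaa
   9 |  17 | baaa
  10 |   2 | bbbbccacaacacccbaaa
  11 |   3 | bbbccacaacacccbaaa
  12 |   4 | bbccacaacacccbaaa
  13 |   5 | bccacaacacccbaaa
  14 |   9 | caacacccbaaa
  15 |   7 | cacaacacccbaaa
  16 |  12 | cacccbaaa
  17 |  16 | cbaaa
  18 |   6 | ccacaacacccbaaa
  19 |  15 | ccbaaa
  20 |  14 | cccbaaa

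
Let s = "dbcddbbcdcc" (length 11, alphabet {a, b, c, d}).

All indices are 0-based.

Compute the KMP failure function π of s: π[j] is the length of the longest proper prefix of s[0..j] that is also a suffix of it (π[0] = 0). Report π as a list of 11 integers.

π[0] = 0
j=1 s[j]='b': π[1]=0 (border '')
j=2 s[j]='c': π[2]=0 (border '')
j=3 s[j]='d': π[3]=1 (border 'd')
j=4 s[j]='d': k: 1→0; π[4]=1 (border 'd')
j=5 s[j]='b': π[5]=2 (border 'db')
j=6 s[j]='b': k: 2→0; π[6]=0 (border '')
j=7 s[j]='c': π[7]=0 (border '')
j=8 s[j]='d': π[8]=1 (border 'd')
j=9 s[j]='c': k: 1→0; π[9]=0 (border '')
j=10 s[j]='c': π[10]=0 (border '')

[0, 0, 0, 1, 1, 2, 0, 0, 1, 0, 0]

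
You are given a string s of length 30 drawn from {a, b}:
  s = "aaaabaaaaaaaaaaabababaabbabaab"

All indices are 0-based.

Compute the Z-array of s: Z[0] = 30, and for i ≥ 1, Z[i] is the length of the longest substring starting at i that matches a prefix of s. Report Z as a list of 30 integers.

[30, 3, 2, 1, 0, 4, 4, 4, 4, 4, 4, 4, 6, 3, 2, 1, 0, 1, 0, 1, 0, 2, 1, 0, 0, 1, 0, 2, 1, 0]

Z[0]=30
i=1: fresh scan; Z[1]=3 grow→box=[1,4)
i=2: min(r-i=2, Z[1]=3)=2; Z[2]=2
i=3: min(r-i=1, Z[2]=2)=1; Z[3]=1
i=4: fresh scan; Z[4]=0
i=5: fresh scan; Z[5]=4 grow→box=[5,9)
i=6: min(r-i=3, Z[1]=3)=3; Z[6]=4 grow→box=[6,10)
i=7: min(r-i=3, Z[1]=3)=3; Z[7]=4 grow→box=[7,11)
i=8: min(r-i=3, Z[1]=3)=3; Z[8]=4 grow→box=[8,12)
i=9: min(r-i=3, Z[1]=3)=3; Z[9]=4 grow→box=[9,13)
i=10: min(r-i=3, Z[1]=3)=3; Z[10]=4 grow→box=[10,14)
i=11: min(r-i=3, Z[1]=3)=3; Z[11]=4 grow→box=[11,15)
i=12: min(r-i=3, Z[1]=3)=3; Z[12]=6 grow→box=[12,18)
i=13: min(r-i=5, Z[1]=3)=3; Z[13]=3
i=14: min(r-i=4, Z[2]=2)=2; Z[14]=2
i=15: min(r-i=3, Z[3]=1)=1; Z[15]=1
i=16: min(r-i=2, Z[4]=0)=0; Z[16]=0
i=17: min(r-i=1, Z[5]=4)=1; Z[17]=1
i=18: fresh scan; Z[18]=0
i=19: fresh scan; Z[19]=1 grow→box=[19,20)
i=20: fresh scan; Z[20]=0
i=21: fresh scan; Z[21]=2 grow→box=[21,23)
i=22: min(r-i=1, Z[1]=3)=1; Z[22]=1
i=23: fresh scan; Z[23]=0
i=24: fresh scan; Z[24]=0
i=25: fresh scan; Z[25]=1 grow→box=[25,26)
i=26: fresh scan; Z[26]=0
i=27: fresh scan; Z[27]=2 grow→box=[27,29)
i=28: min(r-i=1, Z[1]=3)=1; Z[28]=1
i=29: fresh scan; Z[29]=0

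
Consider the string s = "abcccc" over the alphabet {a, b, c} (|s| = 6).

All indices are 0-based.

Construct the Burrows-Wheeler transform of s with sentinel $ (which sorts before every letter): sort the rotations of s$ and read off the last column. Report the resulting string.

c$acccb

rank  rotation last
    0  $abcccc  c
    1  abcccc$  $
    2  bcccc$a  a
    3  c$abccc  c
    4  cc$abcc  c
    5  ccc$abc  c
    6  cccc$ab  b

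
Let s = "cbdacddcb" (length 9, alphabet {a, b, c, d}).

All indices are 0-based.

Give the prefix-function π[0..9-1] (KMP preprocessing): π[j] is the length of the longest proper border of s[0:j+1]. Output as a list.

π[0] = 0
j=1 s[j]='b': π[1]=0 (border '')
j=2 s[j]='d': π[2]=0 (border '')
j=3 s[j]='a': π[3]=0 (border '')
j=4 s[j]='c': π[4]=1 (border 'c')
j=5 s[j]='d': k: 1→0; π[5]=0 (border '')
j=6 s[j]='d': π[6]=0 (border '')
j=7 s[j]='c': π[7]=1 (border 'c')
j=8 s[j]='b': π[8]=2 (border 'cb')

[0, 0, 0, 0, 1, 0, 0, 1, 2]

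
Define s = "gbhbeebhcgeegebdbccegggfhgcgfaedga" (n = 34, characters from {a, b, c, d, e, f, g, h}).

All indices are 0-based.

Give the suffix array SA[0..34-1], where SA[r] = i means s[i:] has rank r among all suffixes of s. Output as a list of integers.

[33, 29, 16, 14, 3, 1, 6, 17, 18, 8, 26, 15, 31, 13, 5, 30, 4, 10, 11, 19, 28, 23, 32, 0, 25, 12, 9, 27, 22, 21, 20, 2, 7, 24]

sorted suffixes:
  #0 SA[0]=33  'a'
  #1 SA[1]=29  'aedga'
  #2 SA[2]=16  'bccegggfhgcgfaedga'
  #3 SA[3]=14  'bdbccegggfhgcgfaedga'
  #4 SA[4]=3  'beebhcgeegebdbccegggfhgcgfaedga'
  #5 SA[5]=1  'bhbeebhcgeegebdbccegggfhgcgfaedga'
  #6 SA[6]=6  'bhcgeegebdbccegggfhgcgfaedga'
  #7 SA[7]=17  'ccegggfhgcgfaedga'
  #8 SA[8]=18  'cegggfhgcgfaedga'
  #9 SA[9]=8  'cgeegebdbccegggfhgcgfaedga'
  #10 SA[10]=26  'cgfaedga'
  #11 SA[11]=15  'dbccegggfhgcgfaedga'
  #12 SA[12]=31  'dga'
  #13 SA[13]=13  'ebdbccegggfhgcgfaedga'
  #14 SA[14]=5  'ebhcgeegebdbccegggfhgcgfaedga'
  #15 SA[15]=30  'edga'
  #16 SA[16]=4  'eebhcgeegebdbccegggfhgcgfaedga'
  #17 SA[17]=10  'eegebdbccegggfhgcgfaedga'
  #18 SA[18]=11  'egebdbccegggfhgcgfaedga'
  #19 SA[19]=19  'egggfhgcgfaedga'
  #20 SA[20]=28  'faedga'
  #21 SA[21]=23  'fhgcgfaedga'
  #22 SA[22]=32  'ga'
  #23 SA[23]=0  'gbhbeebhcgeegebdbccegggfhgcgfaedga'
  #24 SA[24]=25  'gcgfaedga'
  #25 SA[25]=12  'gebdbccegggfhgcgfaedga'
  #26 SA[26]=9  'geegebdbccegggfhgcgfaedga'
  #27 SA[27]=27  'gfaedga'
  #28 SA[28]=22  'gfhgcgfaedga'
  #29 SA[29]=21  'ggfhgcgfaedga'
  #30 SA[30]=20  'gggfhgcgfaedga'
  #31 SA[31]=2  'hbeebhcgeegebdbccegggfhgcgfaedga'
  #32 SA[32]=7  'hcgeegebdbccegggfhgcgfaedga'
  #33 SA[33]=24  'hgcgfaedga'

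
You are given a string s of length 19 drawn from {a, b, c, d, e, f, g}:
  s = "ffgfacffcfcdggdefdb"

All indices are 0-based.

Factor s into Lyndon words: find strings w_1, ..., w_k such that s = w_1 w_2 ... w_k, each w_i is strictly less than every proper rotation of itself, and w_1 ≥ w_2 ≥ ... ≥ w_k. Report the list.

emit factor 1: 'ffg' (i=0, period=3)
emit factor 2: 'f' (i=3, period=1)
emit factor 3: 'acffcfcdggdefdb' (i=4, period=15)

["ffg", "f", "acffcfcdggdefdb"]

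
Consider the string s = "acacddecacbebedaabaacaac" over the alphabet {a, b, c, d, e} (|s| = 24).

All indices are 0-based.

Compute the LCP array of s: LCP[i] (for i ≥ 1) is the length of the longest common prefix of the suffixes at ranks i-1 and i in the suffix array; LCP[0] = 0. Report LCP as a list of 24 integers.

[0, 2, 3, 1, 1, 2, 3, 2, 2, 0, 1, 2, 0, 1, 2, 3, 1, 1, 0, 1, 1, 0, 1, 1]

rank→(start, suffix):
  0 → (15, 'aabaacaac')
  1 → (21, 'aac')
  2 → (18, 'aacaac')
  3 → (16, 'abaacaac')
  4 → (22, 'ac')
  5 → (19, 'acaac')
  6 → (0, 'acacddecacbebedaabaacaac')
  7 → (8, 'acbebedaabaacaac')
  8 → (2, 'acddecacbebedaabaacaac')
  9 → (17, 'baacaac')
  10 → (10, 'bebedaabaacaac')
  11 → (12, 'bedaabaacaac')
  12 → (23, 'c')
  13 → (20, 'caac')
  14 → (7, 'cacbebedaabaacaac')
  15 → (1, 'cacddecacbebedaabaacaac')
  16 → (9, 'cbebedaabaacaac')
  17 → (3, 'cddecacbebedaabaacaac')
  18 → (14, 'daabaacaac')
  19 → (4, 'ddecacbebedaabaacaac')
  20 → (5, 'decacbebedaabaacaac')
  21 → (11, 'ebedaabaacaac')
  22 → (6, 'ecacbebedaabaacaac')
  23 → (13, 'edaabaacaac')

SA = [15, 21, 18, 16, 22, 19, 0, 8, 2, 17, 10, 12, 23, 20, 7, 1, 9, 3, 14, 4, 5, 11, 6, 13]
[i] adj suffixes → lcp
  [1] 15/21 → 2 ('aa')
  [2] 21/18 → 3 ('aac')
  [3] 18/16 → 1 ('a')
  [4] 16/22 → 1 ('a')
  [5] 22/19 → 2 ('ac')
  [6] 19/0 → 3 ('aca')
  [7] 0/8 → 2 ('ac')
  [8] 8/2 → 2 ('ac')
  [9] 2/17 → 0 ('')
  [10] 17/10 → 1 ('b')
  [11] 10/12 → 2 ('be')
  [12] 12/23 → 0 ('')
  [13] 23/20 → 1 ('c')
  [14] 20/7 → 2 ('ca')
  [15] 7/1 → 3 ('cac')
  [16] 1/9 → 1 ('c')
  [17] 9/3 → 1 ('c')
  [18] 3/14 → 0 ('')
  [19] 14/4 → 1 ('d')
  [20] 4/5 → 1 ('d')
  [21] 5/11 → 0 ('')
  [22] 11/6 → 1 ('e')
  [23] 6/13 → 1 ('e')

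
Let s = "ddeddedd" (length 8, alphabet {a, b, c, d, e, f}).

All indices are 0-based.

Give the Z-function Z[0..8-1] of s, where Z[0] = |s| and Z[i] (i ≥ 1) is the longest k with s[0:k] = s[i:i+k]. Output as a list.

Z[0]=8
i=1: outside box; Z[1]=1 extend→box=[1,2)
i=2: outside box; Z[2]=0
i=3: outside box; Z[3]=5 extend→box=[3,8)
i=4: min(r-i=4, Z[1]=1)=1; Z[4]=1
i=5: min(r-i=3, Z[2]=0)=0; Z[5]=0
i=6: min(r-i=2, Z[3]=5)=2; Z[6]=2
i=7: min(r-i=1, Z[4]=1)=1; Z[7]=1

[8, 1, 0, 5, 1, 0, 2, 1]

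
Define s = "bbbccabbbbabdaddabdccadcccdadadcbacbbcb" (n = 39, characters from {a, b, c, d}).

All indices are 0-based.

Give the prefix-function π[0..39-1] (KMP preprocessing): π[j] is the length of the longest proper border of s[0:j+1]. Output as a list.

[0, 1, 2, 0, 0, 0, 1, 2, 3, 3, 0, 1, 0, 0, 0, 0, 0, 1, 0, 0, 0, 0, 0, 0, 0, 0, 0, 0, 0, 0, 0, 0, 1, 0, 0, 1, 2, 0, 1]

π[0] = 0
j=1 s[j]='b': π[1]=1 (border 'b')
j=2 s[j]='b': π[2]=2 (border 'bb')
j=3 s[j]='c': k: 2→1→0; π[3]=0 (border '')
j=4 s[j]='c': π[4]=0 (border '')
j=5 s[j]='a': π[5]=0 (border '')
j=6 s[j]='b': π[6]=1 (border 'b')
j=7 s[j]='b': π[7]=2 (border 'bb')
j=8 s[j]='b': π[8]=3 (border 'bbb')
j=9 s[j]='b': k: 3→2; π[9]=3 (border 'bbb')
j=10 s[j]='a': k: 3→2→1→0; π[10]=0 (border '')
j=11 s[j]='b': π[11]=1 (border 'b')
j=12 s[j]='d': k: 1→0; π[12]=0 (border '')
j=13 s[j]='a': π[13]=0 (border '')
j=14 s[j]='d': π[14]=0 (border '')
j=15 s[j]='d': π[15]=0 (border '')
j=16 s[j]='a': π[16]=0 (border '')
j=17 s[j]='b': π[17]=1 (border 'b')
j=18 s[j]='d': k: 1→0; π[18]=0 (border '')
j=19 s[j]='c': π[19]=0 (border '')
j=20 s[j]='c': π[20]=0 (border '')
j=21 s[j]='a': π[21]=0 (border '')
j=22 s[j]='d': π[22]=0 (border '')
j=23 s[j]='c': π[23]=0 (border '')
j=24 s[j]='c': π[24]=0 (border '')
j=25 s[j]='c': π[25]=0 (border '')
j=26 s[j]='d': π[26]=0 (border '')
j=27 s[j]='a': π[27]=0 (border '')
j=28 s[j]='d': π[28]=0 (border '')
j=29 s[j]='a': π[29]=0 (border '')
j=30 s[j]='d': π[30]=0 (border '')
j=31 s[j]='c': π[31]=0 (border '')
j=32 s[j]='b': π[32]=1 (border 'b')
j=33 s[j]='a': k: 1→0; π[33]=0 (border '')
j=34 s[j]='c': π[34]=0 (border '')
j=35 s[j]='b': π[35]=1 (border 'b')
j=36 s[j]='b': π[36]=2 (border 'bb')
j=37 s[j]='c': k: 2→1→0; π[37]=0 (border '')
j=38 s[j]='b': π[38]=1 (border 'b')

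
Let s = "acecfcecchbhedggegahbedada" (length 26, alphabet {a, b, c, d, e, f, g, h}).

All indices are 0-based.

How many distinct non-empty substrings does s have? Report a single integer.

327

sorted suffixes:
  #0 SA[0]=25  'a'
  #1 SA[1]=0  'acecfcecchbhedggegahbedada'
  #2 SA[2]=23  'ada'
  #3 SA[3]=18  'ahbedada'
  #4 SA[4]=20  'bedada'
  #5 SA[5]=10  'bhedggegahbedada'
  #6 SA[6]=7  'cchbhedggegahbedada'
  #7 SA[7]=5  'cecchbhedggegahbedada'
  #8 SA[8]=1  'cecfcecchbhedggegahbedada'
  #9 SA[9]=3  'cfcecchbhedggegahbedada'
  #10 SA[10]=8  'chbhedggegahbedada'
  #11 SA[11]=24  'da'
  #12 SA[12]=22  'dada'
  #13 SA[13]=13  'dggegahbedada'
  #14 SA[14]=6  'ecchbhedggegahbedada'
  #15 SA[15]=2  'ecfcecchbhedggegahbedada'
  #16 SA[16]=21  'edada'
  #17 SA[17]=12  'edggegahbedada'
  #18 SA[18]=16  'egahbedada'
  #19 SA[19]=4  'fcecchbhedggegahbedada'
  #20 SA[20]=17  'gahbedada'
  #21 SA[21]=15  'gegahbedada'
  #22 SA[22]=14  'ggegahbedada'
  #23 SA[23]=19  'hbedada'
  #24 SA[24]=9  'hbhedggegahbedada'
  #25 SA[25]=11  'hedggegahbedada'

SA = [25, 0, 23, 18, 20, 10, 7, 5, 1, 3, 8, 24, 22, 13, 6, 2, 21, 12, 16, 4, 17, 15, 14, 19, 9, 11]
[i] adj suffixes → lcp
  [1] 25/0 → 1 ('a')
  [2] 0/23 → 1 ('a')
  [3] 23/18 → 1 ('a')
  [4] 18/20 → 0 ('')
  [5] 20/10 → 1 ('b')
  [6] 10/7 → 0 ('')
  [7] 7/5 → 1 ('c')
  [8] 5/1 → 3 ('cec')
  [9] 1/3 → 1 ('c')
  [10] 3/8 → 1 ('c')
  [11] 8/24 → 0 ('')
  [12] 24/22 → 2 ('da')
  [13] 22/13 → 1 ('d')
  [14] 13/6 → 0 ('')
  [15] 6/2 → 2 ('ec')
  [16] 2/21 → 1 ('e')
  [17] 21/12 → 2 ('ed')
  [18] 12/16 → 1 ('e')
  [19] 16/4 → 0 ('')
  [20] 4/17 → 0 ('')
  [21] 17/15 → 1 ('g')
  [22] 15/14 → 1 ('g')
  [23] 14/19 → 0 ('')
  [24] 19/9 → 2 ('hb')
  [25] 9/11 → 1 ('h')

n(n+1)/2 = 26·27/2 = 351
Σ LCP = 0 + 1 + 1 + 1 + 0 + 1 + 0 + 1 + 3 + 1 + 1 + 0 + 2 + 1 + 0 + 2 + 1 + 2 + 1 + 0 + 0 + 1 + 1 + 0 + 2 + 1 = 24
distinct = 351 − 24 = 327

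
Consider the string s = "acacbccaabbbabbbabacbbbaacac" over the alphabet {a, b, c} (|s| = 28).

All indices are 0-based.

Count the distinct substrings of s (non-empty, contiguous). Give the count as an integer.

346

rank | idx | suffix
   0 |   7 | aabbbabbbabacbbbaacac
   1 |  23 | aacac
   2 |  16 | abacbbbaacac
   3 |  12 | abbbabacbbbaacac
   4 |   8 | abbbabbbabacbbbaacac
   5 |  26 | ac
   6 |  24 | acac
   7 |   0 | acacbccaabbbabbbabacbbbaacac
   8 |  18 | acbbbaacac
   9 |   2 | acbccaabbbabbbabacbbbaacac
  10 |  22 | baacac
  11 |  15 | babacbbbaacac
  12 |  11 | babbbabacbbbaacac
  13 |  17 | bacbbbaacac
  14 |  21 | bbaacac
  15 |  14 | bbabacbbbaacac
  16 |  10 | bbabbbabacbbbaacac
  17 |  20 | bbbaacac
  18 |  13 | bbbabacbbbaacac
  19 |   9 | bbbabbbabacbbbaacac
  20 |   4 | bccaabbbabbbabacbbbaacac
  21 |  27 | c
  22 |   6 | caabbbabbbabacbbbaacac
  23 |  25 | cac
  24 |   1 | cacbccaabbbabbbabacbbbaacac
  25 |  19 | cbbbaacac
  26 |   3 | cbccaabbbabbbabacbbbaacac
  27 |   5 | ccaabbbabbbabacbbbaacac

SA = [7, 23, 16, 12, 8, 26, 24, 0, 18, 2, 22, 15, 11, 17, 21, 14, 10, 20, 13, 9, 4, 27, 6, 25, 1, 19, 3, 5]
i: (SA[i-1],SA[i]) lcp shared
  1: (7,23) 2 'aa'
  2: (23,16) 1 'a'
  3: (16,12) 2 'ab'
  4: (12,8) 6 'abbbab'
  5: (8,26) 1 'a'
  6: (26,24) 2 'ac'
  7: (24,0) 4 'acac'
  8: (0,18) 2 'ac'
  9: (18,2) 3 'acb'
  10: (2,22) 0 ''
  11: (22,15) 2 'ba'
  12: (15,11) 3 'bab'
  13: (11,17) 2 'ba'
  14: (17,21) 1 'b'
  15: (21,14) 3 'bba'
  16: (14,10) 4 'bbab'
  17: (10,20) 2 'bb'
  18: (20,13) 4 'bbba'
  19: (13,9) 5 'bbbab'
  20: (9,4) 1 'b'
  21: (4,27) 0 ''
  22: (27,6) 1 'c'
  23: (6,25) 2 'ca'
  24: (25,1) 3 'cac'
  25: (1,19) 1 'c'
  26: (19,3) 2 'cb'
  27: (3,5) 1 'c'

n(n+1)/2 = 28·29/2 = 406
Σ LCP = 0 + 2 + 1 + 2 + 6 + 1 + 2 + 4 + 2 + 3 + 0 + 2 + 3 + 2 + 1 + 3 + 4 + 2 + 4 + 5 + 1 + 0 + 1 + 2 + 3 + 1 + 2 + 1 = 60
distinct = 406 − 60 = 346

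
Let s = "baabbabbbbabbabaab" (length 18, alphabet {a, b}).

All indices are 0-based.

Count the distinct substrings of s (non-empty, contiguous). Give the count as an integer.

126

sorted suffixes:
  #0 SA[0]=15  'aab'
  #1 SA[1]=1  'aabbabbbbabbabaab'
  #2 SA[2]=16  'ab'
  #3 SA[3]=13  'abaab'
  #4 SA[4]=10  'abbabaab'
  #5 SA[5]=2  'abbabbbbabbabaab'
  #6 SA[6]=5  'abbbbabbabaab'
  #7 SA[7]=17  'b'
  #8 SA[8]=14  'baab'
  #9 SA[9]=0  'baabbabbbbabbabaab'
  #10 SA[10]=12  'babaab'
  #11 SA[11]=9  'babbabaab'
  #12 SA[12]=4  'babbbbabbabaab'
  #13 SA[13]=11  'bbabaab'
  #14 SA[14]=8  'bbabbabaab'
  #15 SA[15]=3  'bbabbbbabbabaab'
  #16 SA[16]=7  'bbbabbabaab'
  #17 SA[17]=6  'bbbbabbabaab'

SA = [15, 1, 16, 13, 10, 2, 5, 17, 14, 0, 12, 9, 4, 11, 8, 3, 7, 6]
[i] adj suffixes → lcp
  [1] 15/1 → 3 ('aab')
  [2] 1/16 → 1 ('a')
  [3] 16/13 → 2 ('ab')
  [4] 13/10 → 2 ('ab')
  [5] 10/2 → 5 ('abbab')
  [6] 2/5 → 3 ('abb')
  [7] 5/17 → 0 ('')
  [8] 17/14 → 1 ('b')
  [9] 14/0 → 4 ('baab')
  [10] 0/12 → 2 ('ba')
  [11] 12/9 → 3 ('bab')
  [12] 9/4 → 4 ('babb')
  [13] 4/11 → 1 ('b')
  [14] 11/8 → 4 ('bbab')
  [15] 8/3 → 5 ('bbabb')
  [16] 3/7 → 2 ('bb')
  [17] 7/6 → 3 ('bbb')

n(n+1)/2 = 18·19/2 = 171
Σ LCP = 0 + 3 + 1 + 2 + 2 + 5 + 3 + 0 + 1 + 4 + 2 + 3 + 4 + 1 + 4 + 5 + 2 + 3 = 45
distinct = 171 − 45 = 126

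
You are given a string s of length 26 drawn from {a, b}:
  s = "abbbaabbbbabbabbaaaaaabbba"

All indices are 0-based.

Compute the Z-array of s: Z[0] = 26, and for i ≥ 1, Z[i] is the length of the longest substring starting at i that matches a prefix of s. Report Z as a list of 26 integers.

Z[0]=26
i=1: fresh scan; Z[1]=0
i=2: fresh scan; Z[2]=0
i=3: fresh scan; Z[3]=0
i=4: fresh scan; Z[4]=1 grow→box=[4,5)
i=5: fresh scan; Z[5]=4 grow→box=[5,9)
i=6: min(r-i=3, Z[1]=0)=0; Z[6]=0
i=7: min(r-i=2, Z[2]=0)=0; Z[7]=0
i=8: min(r-i=1, Z[3]=0)=0; Z[8]=0
i=9: fresh scan; Z[9]=0
i=10: fresh scan; Z[10]=3 grow→box=[10,13)
i=11: min(r-i=2, Z[1]=0)=0; Z[11]=0
i=12: min(r-i=1, Z[2]=0)=0; Z[12]=0
i=13: fresh scan; Z[13]=3 grow→box=[13,16)
i=14: min(r-i=2, Z[1]=0)=0; Z[14]=0
i=15: min(r-i=1, Z[2]=0)=0; Z[15]=0
i=16: fresh scan; Z[16]=1 grow→box=[16,17)
i=17: fresh scan; Z[17]=1 grow→box=[17,18)
i=18: fresh scan; Z[18]=1 grow→box=[18,19)
i=19: fresh scan; Z[19]=1 grow→box=[19,20)
i=20: fresh scan; Z[20]=1 grow→box=[20,21)
i=21: fresh scan; Z[21]=5 grow→box=[21,26)
i=22: min(r-i=4, Z[1]=0)=0; Z[22]=0
i=23: min(r-i=3, Z[2]=0)=0; Z[23]=0
i=24: min(r-i=2, Z[3]=0)=0; Z[24]=0
i=25: min(r-i=1, Z[4]=1)=1; Z[25]=1

[26, 0, 0, 0, 1, 4, 0, 0, 0, 0, 3, 0, 0, 3, 0, 0, 1, 1, 1, 1, 1, 5, 0, 0, 0, 1]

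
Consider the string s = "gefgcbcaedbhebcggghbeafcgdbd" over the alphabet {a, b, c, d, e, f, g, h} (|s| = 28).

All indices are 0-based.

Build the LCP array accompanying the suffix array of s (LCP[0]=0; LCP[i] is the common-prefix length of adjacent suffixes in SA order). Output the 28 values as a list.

sorted suffixes:
  #0 SA[0]=7  'aedbhebcggghbeafcgdbd'
  #1 SA[1]=21  'afcgdbd'
  #2 SA[2]=5  'bcaedbhebcggghbeafcgdbd'
  #3 SA[3]=13  'bcggghbeafcgdbd'
  #4 SA[4]=26  'bd'
  #5 SA[5]=19  'beafcgdbd'
  #6 SA[6]=10  'bhebcggghbeafcgdbd'
  #7 SA[7]=6  'caedbhebcggghbeafcgdbd'
  #8 SA[8]=4  'cbcaedbhebcggghbeafcgdbd'
  #9 SA[9]=23  'cgdbd'
  #10 SA[10]=14  'cggghbeafcgdbd'
  #11 SA[11]=27  'd'
  #12 SA[12]=25  'dbd'
  #13 SA[13]=9  'dbhebcggghbeafcgdbd'
  #14 SA[14]=20  'eafcgdbd'
  #15 SA[15]=12  'ebcggghbeafcgdbd'
  #16 SA[16]=8  'edbhebcggghbeafcgdbd'
  #17 SA[17]=1  'efgcbcaedbhebcggghbeafcgdbd'
  #18 SA[18]=22  'fcgdbd'
  #19 SA[19]=2  'fgcbcaedbhebcggghbeafcgdbd'
  #20 SA[20]=3  'gcbcaedbhebcggghbeafcgdbd'
  #21 SA[21]=24  'gdbd'
  #22 SA[22]=0  'gefgcbcaedbhebcggghbeafcgdbd'
  #23 SA[23]=15  'ggghbeafcgdbd'
  #24 SA[24]=16  'gghbeafcgdbd'
  #25 SA[25]=17  'ghbeafcgdbd'
  #26 SA[26]=18  'hbeafcgdbd'
  #27 SA[27]=11  'hebcggghbeafcgdbd'

SA = [7, 21, 5, 13, 26, 19, 10, 6, 4, 23, 14, 27, 25, 9, 20, 12, 8, 1, 22, 2, 3, 24, 0, 15, 16, 17, 18, 11]
[i] adj suffixes → lcp
  [1] 7/21 → 1 ('a')
  [2] 21/5 → 0 ('')
  [3] 5/13 → 2 ('bc')
  [4] 13/26 → 1 ('b')
  [5] 26/19 → 1 ('b')
  [6] 19/10 → 1 ('b')
  [7] 10/6 → 0 ('')
  [8] 6/4 → 1 ('c')
  [9] 4/23 → 1 ('c')
  [10] 23/14 → 2 ('cg')
  [11] 14/27 → 0 ('')
  [12] 27/25 → 1 ('d')
  [13] 25/9 → 2 ('db')
  [14] 9/20 → 0 ('')
  [15] 20/12 → 1 ('e')
  [16] 12/8 → 1 ('e')
  [17] 8/1 → 1 ('e')
  [18] 1/22 → 0 ('')
  [19] 22/2 → 1 ('f')
  [20] 2/3 → 0 ('')
  [21] 3/24 → 1 ('g')
  [22] 24/0 → 1 ('g')
  [23] 0/15 → 1 ('g')
  [24] 15/16 → 2 ('gg')
  [25] 16/17 → 1 ('g')
  [26] 17/18 → 0 ('')
  [27] 18/11 → 1 ('h')

[0, 1, 0, 2, 1, 1, 1, 0, 1, 1, 2, 0, 1, 2, 0, 1, 1, 1, 0, 1, 0, 1, 1, 1, 2, 1, 0, 1]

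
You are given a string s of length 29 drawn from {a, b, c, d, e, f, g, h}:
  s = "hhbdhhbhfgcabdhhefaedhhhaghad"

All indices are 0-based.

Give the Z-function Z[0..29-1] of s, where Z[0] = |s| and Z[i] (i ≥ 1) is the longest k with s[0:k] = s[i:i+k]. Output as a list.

[29, 1, 0, 0, 3, 1, 0, 1, 0, 0, 0, 0, 0, 0, 2, 1, 0, 0, 0, 0, 0, 2, 2, 1, 0, 0, 1, 0, 0]

Z[0]=29
i=1: fresh scan; Z[1]=1 extend→box=[1,2)
i=2: fresh scan; Z[2]=0
i=3: fresh scan; Z[3]=0
i=4: fresh scan; Z[4]=3 extend→box=[4,7)
i=5: min(r-i=2, Z[1]=1)=1; Z[5]=1
i=6: min(r-i=1, Z[2]=0)=0; Z[6]=0
i=7: fresh scan; Z[7]=1 extend→box=[7,8)
i=8: fresh scan; Z[8]=0
i=9: fresh scan; Z[9]=0
i=10: fresh scan; Z[10]=0
i=11: fresh scan; Z[11]=0
i=12: fresh scan; Z[12]=0
i=13: fresh scan; Z[13]=0
i=14: fresh scan; Z[14]=2 extend→box=[14,16)
i=15: min(r-i=1, Z[1]=1)=1; Z[15]=1
i=16: fresh scan; Z[16]=0
i=17: fresh scan; Z[17]=0
i=18: fresh scan; Z[18]=0
i=19: fresh scan; Z[19]=0
i=20: fresh scan; Z[20]=0
i=21: fresh scan; Z[21]=2 extend→box=[21,23)
i=22: min(r-i=1, Z[1]=1)=1; Z[22]=2 extend→box=[22,24)
i=23: min(r-i=1, Z[1]=1)=1; Z[23]=1
i=24: fresh scan; Z[24]=0
i=25: fresh scan; Z[25]=0
i=26: fresh scan; Z[26]=1 extend→box=[26,27)
i=27: fresh scan; Z[27]=0
i=28: fresh scan; Z[28]=0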